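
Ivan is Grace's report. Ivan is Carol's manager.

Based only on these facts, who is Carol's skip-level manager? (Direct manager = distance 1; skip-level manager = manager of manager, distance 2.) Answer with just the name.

Reconstructing the manager chain from the given facts:
  Grace -> Ivan -> Carol
(each arrow means 'manager of the next')
Positions in the chain (0 = top):
  position of Grace: 0
  position of Ivan: 1
  position of Carol: 2

Carol is at position 2; the skip-level manager is 2 steps up the chain, i.e. position 0: Grace.

Answer: Grace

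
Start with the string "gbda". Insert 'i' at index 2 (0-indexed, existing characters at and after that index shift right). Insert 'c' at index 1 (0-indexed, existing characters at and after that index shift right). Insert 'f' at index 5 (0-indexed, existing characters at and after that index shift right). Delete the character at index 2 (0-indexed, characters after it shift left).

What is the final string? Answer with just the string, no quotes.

Applying each edit step by step:
Start: "gbda"
Op 1 (insert 'i' at idx 2): "gbda" -> "gbida"
Op 2 (insert 'c' at idx 1): "gbida" -> "gcbida"
Op 3 (insert 'f' at idx 5): "gcbida" -> "gcbidfa"
Op 4 (delete idx 2 = 'b'): "gcbidfa" -> "gcidfa"

Answer: gcidfa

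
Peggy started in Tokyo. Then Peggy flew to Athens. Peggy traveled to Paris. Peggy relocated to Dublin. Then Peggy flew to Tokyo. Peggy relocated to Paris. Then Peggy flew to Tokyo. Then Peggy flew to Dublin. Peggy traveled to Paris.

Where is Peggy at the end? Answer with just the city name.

Answer: Paris

Derivation:
Tracking Peggy's location:
Start: Peggy is in Tokyo.
After move 1: Tokyo -> Athens. Peggy is in Athens.
After move 2: Athens -> Paris. Peggy is in Paris.
After move 3: Paris -> Dublin. Peggy is in Dublin.
After move 4: Dublin -> Tokyo. Peggy is in Tokyo.
After move 5: Tokyo -> Paris. Peggy is in Paris.
After move 6: Paris -> Tokyo. Peggy is in Tokyo.
After move 7: Tokyo -> Dublin. Peggy is in Dublin.
After move 8: Dublin -> Paris. Peggy is in Paris.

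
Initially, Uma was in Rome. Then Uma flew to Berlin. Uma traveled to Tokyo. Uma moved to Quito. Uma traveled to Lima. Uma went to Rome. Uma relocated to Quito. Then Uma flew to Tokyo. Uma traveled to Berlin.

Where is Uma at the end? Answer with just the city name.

Answer: Berlin

Derivation:
Tracking Uma's location:
Start: Uma is in Rome.
After move 1: Rome -> Berlin. Uma is in Berlin.
After move 2: Berlin -> Tokyo. Uma is in Tokyo.
After move 3: Tokyo -> Quito. Uma is in Quito.
After move 4: Quito -> Lima. Uma is in Lima.
After move 5: Lima -> Rome. Uma is in Rome.
After move 6: Rome -> Quito. Uma is in Quito.
After move 7: Quito -> Tokyo. Uma is in Tokyo.
After move 8: Tokyo -> Berlin. Uma is in Berlin.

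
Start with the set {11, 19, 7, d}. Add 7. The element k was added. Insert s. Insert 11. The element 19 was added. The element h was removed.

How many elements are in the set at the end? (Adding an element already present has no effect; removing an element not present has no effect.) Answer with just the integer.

Tracking the set through each operation:
Start: {11, 19, 7, d}
Event 1 (add 7): already present, no change. Set: {11, 19, 7, d}
Event 2 (add k): added. Set: {11, 19, 7, d, k}
Event 3 (add s): added. Set: {11, 19, 7, d, k, s}
Event 4 (add 11): already present, no change. Set: {11, 19, 7, d, k, s}
Event 5 (add 19): already present, no change. Set: {11, 19, 7, d, k, s}
Event 6 (remove h): not present, no change. Set: {11, 19, 7, d, k, s}

Final set: {11, 19, 7, d, k, s} (size 6)

Answer: 6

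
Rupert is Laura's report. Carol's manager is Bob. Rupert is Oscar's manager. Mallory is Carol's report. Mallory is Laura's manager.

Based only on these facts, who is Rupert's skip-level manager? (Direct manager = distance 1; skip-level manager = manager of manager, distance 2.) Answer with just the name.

Reconstructing the manager chain from the given facts:
  Bob -> Carol -> Mallory -> Laura -> Rupert -> Oscar
(each arrow means 'manager of the next')
Positions in the chain (0 = top):
  position of Bob: 0
  position of Carol: 1
  position of Mallory: 2
  position of Laura: 3
  position of Rupert: 4
  position of Oscar: 5

Rupert is at position 4; the skip-level manager is 2 steps up the chain, i.e. position 2: Mallory.

Answer: Mallory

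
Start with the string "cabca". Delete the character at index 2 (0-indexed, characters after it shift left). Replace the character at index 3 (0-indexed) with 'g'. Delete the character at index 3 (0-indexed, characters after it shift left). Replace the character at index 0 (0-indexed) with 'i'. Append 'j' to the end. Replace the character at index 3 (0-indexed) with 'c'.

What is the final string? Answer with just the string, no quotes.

Answer: iacc

Derivation:
Applying each edit step by step:
Start: "cabca"
Op 1 (delete idx 2 = 'b'): "cabca" -> "caca"
Op 2 (replace idx 3: 'a' -> 'g'): "caca" -> "cacg"
Op 3 (delete idx 3 = 'g'): "cacg" -> "cac"
Op 4 (replace idx 0: 'c' -> 'i'): "cac" -> "iac"
Op 5 (append 'j'): "iac" -> "iacj"
Op 6 (replace idx 3: 'j' -> 'c'): "iacj" -> "iacc"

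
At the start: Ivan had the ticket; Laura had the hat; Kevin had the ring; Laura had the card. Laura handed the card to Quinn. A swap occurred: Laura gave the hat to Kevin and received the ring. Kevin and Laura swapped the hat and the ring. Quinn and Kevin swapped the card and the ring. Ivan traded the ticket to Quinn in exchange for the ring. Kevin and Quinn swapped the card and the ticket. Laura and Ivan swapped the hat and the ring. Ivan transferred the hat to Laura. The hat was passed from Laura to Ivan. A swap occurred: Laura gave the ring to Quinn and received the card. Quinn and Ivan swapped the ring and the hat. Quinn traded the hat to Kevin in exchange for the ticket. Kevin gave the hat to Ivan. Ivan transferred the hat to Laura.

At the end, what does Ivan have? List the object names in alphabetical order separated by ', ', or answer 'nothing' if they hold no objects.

Answer: ring

Derivation:
Tracking all object holders:
Start: ticket:Ivan, hat:Laura, ring:Kevin, card:Laura
Event 1 (give card: Laura -> Quinn). State: ticket:Ivan, hat:Laura, ring:Kevin, card:Quinn
Event 2 (swap hat<->ring: now hat:Kevin, ring:Laura). State: ticket:Ivan, hat:Kevin, ring:Laura, card:Quinn
Event 3 (swap hat<->ring: now hat:Laura, ring:Kevin). State: ticket:Ivan, hat:Laura, ring:Kevin, card:Quinn
Event 4 (swap card<->ring: now card:Kevin, ring:Quinn). State: ticket:Ivan, hat:Laura, ring:Quinn, card:Kevin
Event 5 (swap ticket<->ring: now ticket:Quinn, ring:Ivan). State: ticket:Quinn, hat:Laura, ring:Ivan, card:Kevin
Event 6 (swap card<->ticket: now card:Quinn, ticket:Kevin). State: ticket:Kevin, hat:Laura, ring:Ivan, card:Quinn
Event 7 (swap hat<->ring: now hat:Ivan, ring:Laura). State: ticket:Kevin, hat:Ivan, ring:Laura, card:Quinn
Event 8 (give hat: Ivan -> Laura). State: ticket:Kevin, hat:Laura, ring:Laura, card:Quinn
Event 9 (give hat: Laura -> Ivan). State: ticket:Kevin, hat:Ivan, ring:Laura, card:Quinn
Event 10 (swap ring<->card: now ring:Quinn, card:Laura). State: ticket:Kevin, hat:Ivan, ring:Quinn, card:Laura
Event 11 (swap ring<->hat: now ring:Ivan, hat:Quinn). State: ticket:Kevin, hat:Quinn, ring:Ivan, card:Laura
Event 12 (swap hat<->ticket: now hat:Kevin, ticket:Quinn). State: ticket:Quinn, hat:Kevin, ring:Ivan, card:Laura
Event 13 (give hat: Kevin -> Ivan). State: ticket:Quinn, hat:Ivan, ring:Ivan, card:Laura
Event 14 (give hat: Ivan -> Laura). State: ticket:Quinn, hat:Laura, ring:Ivan, card:Laura

Final state: ticket:Quinn, hat:Laura, ring:Ivan, card:Laura
Ivan holds: ring.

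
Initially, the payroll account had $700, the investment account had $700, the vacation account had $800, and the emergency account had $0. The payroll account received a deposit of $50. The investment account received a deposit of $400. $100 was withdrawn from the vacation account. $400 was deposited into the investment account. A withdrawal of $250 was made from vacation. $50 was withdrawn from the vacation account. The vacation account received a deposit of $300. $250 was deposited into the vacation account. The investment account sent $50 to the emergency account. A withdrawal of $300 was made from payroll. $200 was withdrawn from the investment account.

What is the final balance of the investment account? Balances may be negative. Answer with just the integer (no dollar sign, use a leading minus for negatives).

Tracking account balances step by step:
Start: payroll=700, investment=700, vacation=800, emergency=0
Event 1 (deposit 50 to payroll): payroll: 700 + 50 = 750. Balances: payroll=750, investment=700, vacation=800, emergency=0
Event 2 (deposit 400 to investment): investment: 700 + 400 = 1100. Balances: payroll=750, investment=1100, vacation=800, emergency=0
Event 3 (withdraw 100 from vacation): vacation: 800 - 100 = 700. Balances: payroll=750, investment=1100, vacation=700, emergency=0
Event 4 (deposit 400 to investment): investment: 1100 + 400 = 1500. Balances: payroll=750, investment=1500, vacation=700, emergency=0
Event 5 (withdraw 250 from vacation): vacation: 700 - 250 = 450. Balances: payroll=750, investment=1500, vacation=450, emergency=0
Event 6 (withdraw 50 from vacation): vacation: 450 - 50 = 400. Balances: payroll=750, investment=1500, vacation=400, emergency=0
Event 7 (deposit 300 to vacation): vacation: 400 + 300 = 700. Balances: payroll=750, investment=1500, vacation=700, emergency=0
Event 8 (deposit 250 to vacation): vacation: 700 + 250 = 950. Balances: payroll=750, investment=1500, vacation=950, emergency=0
Event 9 (transfer 50 investment -> emergency): investment: 1500 - 50 = 1450, emergency: 0 + 50 = 50. Balances: payroll=750, investment=1450, vacation=950, emergency=50
Event 10 (withdraw 300 from payroll): payroll: 750 - 300 = 450. Balances: payroll=450, investment=1450, vacation=950, emergency=50
Event 11 (withdraw 200 from investment): investment: 1450 - 200 = 1250. Balances: payroll=450, investment=1250, vacation=950, emergency=50

Final balance of investment: 1250

Answer: 1250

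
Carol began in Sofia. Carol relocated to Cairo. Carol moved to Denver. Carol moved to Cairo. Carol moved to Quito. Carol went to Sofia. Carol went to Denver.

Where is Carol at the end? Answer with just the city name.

Tracking Carol's location:
Start: Carol is in Sofia.
After move 1: Sofia -> Cairo. Carol is in Cairo.
After move 2: Cairo -> Denver. Carol is in Denver.
After move 3: Denver -> Cairo. Carol is in Cairo.
After move 4: Cairo -> Quito. Carol is in Quito.
After move 5: Quito -> Sofia. Carol is in Sofia.
After move 6: Sofia -> Denver. Carol is in Denver.

Answer: Denver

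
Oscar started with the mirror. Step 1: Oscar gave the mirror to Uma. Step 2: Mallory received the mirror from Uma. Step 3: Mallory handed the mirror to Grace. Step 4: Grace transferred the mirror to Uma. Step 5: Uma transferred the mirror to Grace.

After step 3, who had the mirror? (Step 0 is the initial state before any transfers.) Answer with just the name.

Answer: Grace

Derivation:
Tracking the mirror holder through step 3:
After step 0 (start): Oscar
After step 1: Uma
After step 2: Mallory
After step 3: Grace

At step 3, the holder is Grace.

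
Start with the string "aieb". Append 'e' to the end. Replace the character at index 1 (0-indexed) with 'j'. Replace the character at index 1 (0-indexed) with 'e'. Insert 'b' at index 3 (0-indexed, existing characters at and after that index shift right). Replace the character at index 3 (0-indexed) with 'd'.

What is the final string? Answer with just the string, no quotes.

Answer: aeedbe

Derivation:
Applying each edit step by step:
Start: "aieb"
Op 1 (append 'e'): "aieb" -> "aiebe"
Op 2 (replace idx 1: 'i' -> 'j'): "aiebe" -> "ajebe"
Op 3 (replace idx 1: 'j' -> 'e'): "ajebe" -> "aeebe"
Op 4 (insert 'b' at idx 3): "aeebe" -> "aeebbe"
Op 5 (replace idx 3: 'b' -> 'd'): "aeebbe" -> "aeedbe"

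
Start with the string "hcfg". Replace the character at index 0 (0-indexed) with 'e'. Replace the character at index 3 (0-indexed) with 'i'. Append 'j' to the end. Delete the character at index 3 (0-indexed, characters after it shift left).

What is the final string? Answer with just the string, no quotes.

Applying each edit step by step:
Start: "hcfg"
Op 1 (replace idx 0: 'h' -> 'e'): "hcfg" -> "ecfg"
Op 2 (replace idx 3: 'g' -> 'i'): "ecfg" -> "ecfi"
Op 3 (append 'j'): "ecfi" -> "ecfij"
Op 4 (delete idx 3 = 'i'): "ecfij" -> "ecfj"

Answer: ecfj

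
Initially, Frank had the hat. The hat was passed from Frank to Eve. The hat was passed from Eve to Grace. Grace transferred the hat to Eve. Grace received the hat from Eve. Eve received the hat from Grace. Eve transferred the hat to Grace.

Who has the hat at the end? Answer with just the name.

Tracking the hat through each event:
Start: Frank has the hat.
After event 1: Eve has the hat.
After event 2: Grace has the hat.
After event 3: Eve has the hat.
After event 4: Grace has the hat.
After event 5: Eve has the hat.
After event 6: Grace has the hat.

Answer: Grace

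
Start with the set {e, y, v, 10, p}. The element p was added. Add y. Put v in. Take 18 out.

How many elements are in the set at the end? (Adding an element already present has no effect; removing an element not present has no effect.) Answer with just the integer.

Answer: 5

Derivation:
Tracking the set through each operation:
Start: {10, e, p, v, y}
Event 1 (add p): already present, no change. Set: {10, e, p, v, y}
Event 2 (add y): already present, no change. Set: {10, e, p, v, y}
Event 3 (add v): already present, no change. Set: {10, e, p, v, y}
Event 4 (remove 18): not present, no change. Set: {10, e, p, v, y}

Final set: {10, e, p, v, y} (size 5)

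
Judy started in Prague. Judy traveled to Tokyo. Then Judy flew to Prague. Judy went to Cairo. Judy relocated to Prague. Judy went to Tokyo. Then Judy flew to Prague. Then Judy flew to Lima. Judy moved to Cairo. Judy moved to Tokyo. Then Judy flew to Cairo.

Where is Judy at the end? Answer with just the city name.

Answer: Cairo

Derivation:
Tracking Judy's location:
Start: Judy is in Prague.
After move 1: Prague -> Tokyo. Judy is in Tokyo.
After move 2: Tokyo -> Prague. Judy is in Prague.
After move 3: Prague -> Cairo. Judy is in Cairo.
After move 4: Cairo -> Prague. Judy is in Prague.
After move 5: Prague -> Tokyo. Judy is in Tokyo.
After move 6: Tokyo -> Prague. Judy is in Prague.
After move 7: Prague -> Lima. Judy is in Lima.
After move 8: Lima -> Cairo. Judy is in Cairo.
After move 9: Cairo -> Tokyo. Judy is in Tokyo.
After move 10: Tokyo -> Cairo. Judy is in Cairo.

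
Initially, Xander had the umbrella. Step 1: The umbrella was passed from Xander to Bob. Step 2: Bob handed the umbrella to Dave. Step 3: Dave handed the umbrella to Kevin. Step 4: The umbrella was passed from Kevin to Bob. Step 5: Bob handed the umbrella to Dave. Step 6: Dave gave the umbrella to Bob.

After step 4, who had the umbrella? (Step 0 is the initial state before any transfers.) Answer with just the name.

Answer: Bob

Derivation:
Tracking the umbrella holder through step 4:
After step 0 (start): Xander
After step 1: Bob
After step 2: Dave
After step 3: Kevin
After step 4: Bob

At step 4, the holder is Bob.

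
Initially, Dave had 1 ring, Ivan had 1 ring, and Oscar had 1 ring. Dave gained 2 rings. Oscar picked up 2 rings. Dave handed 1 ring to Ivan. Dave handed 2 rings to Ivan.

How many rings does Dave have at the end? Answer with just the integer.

Answer: 0

Derivation:
Tracking counts step by step:
Start: Dave=1, Ivan=1, Oscar=1
Event 1 (Dave +2): Dave: 1 -> 3. State: Dave=3, Ivan=1, Oscar=1
Event 2 (Oscar +2): Oscar: 1 -> 3. State: Dave=3, Ivan=1, Oscar=3
Event 3 (Dave -> Ivan, 1): Dave: 3 -> 2, Ivan: 1 -> 2. State: Dave=2, Ivan=2, Oscar=3
Event 4 (Dave -> Ivan, 2): Dave: 2 -> 0, Ivan: 2 -> 4. State: Dave=0, Ivan=4, Oscar=3

Dave's final count: 0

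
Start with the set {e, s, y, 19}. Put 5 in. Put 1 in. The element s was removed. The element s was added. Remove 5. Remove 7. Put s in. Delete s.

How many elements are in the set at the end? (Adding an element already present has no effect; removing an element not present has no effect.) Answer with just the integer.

Answer: 4

Derivation:
Tracking the set through each operation:
Start: {19, e, s, y}
Event 1 (add 5): added. Set: {19, 5, e, s, y}
Event 2 (add 1): added. Set: {1, 19, 5, e, s, y}
Event 3 (remove s): removed. Set: {1, 19, 5, e, y}
Event 4 (add s): added. Set: {1, 19, 5, e, s, y}
Event 5 (remove 5): removed. Set: {1, 19, e, s, y}
Event 6 (remove 7): not present, no change. Set: {1, 19, e, s, y}
Event 7 (add s): already present, no change. Set: {1, 19, e, s, y}
Event 8 (remove s): removed. Set: {1, 19, e, y}

Final set: {1, 19, e, y} (size 4)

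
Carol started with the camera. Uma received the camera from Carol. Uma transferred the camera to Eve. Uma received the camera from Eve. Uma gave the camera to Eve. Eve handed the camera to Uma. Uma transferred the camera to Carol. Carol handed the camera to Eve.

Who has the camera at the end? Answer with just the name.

Answer: Eve

Derivation:
Tracking the camera through each event:
Start: Carol has the camera.
After event 1: Uma has the camera.
After event 2: Eve has the camera.
After event 3: Uma has the camera.
After event 4: Eve has the camera.
After event 5: Uma has the camera.
After event 6: Carol has the camera.
After event 7: Eve has the camera.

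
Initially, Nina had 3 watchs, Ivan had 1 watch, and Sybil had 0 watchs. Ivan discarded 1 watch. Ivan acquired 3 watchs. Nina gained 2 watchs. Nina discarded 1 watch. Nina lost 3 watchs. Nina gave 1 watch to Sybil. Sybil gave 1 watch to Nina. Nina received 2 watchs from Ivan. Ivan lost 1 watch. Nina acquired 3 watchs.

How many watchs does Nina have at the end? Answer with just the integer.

Tracking counts step by step:
Start: Nina=3, Ivan=1, Sybil=0
Event 1 (Ivan -1): Ivan: 1 -> 0. State: Nina=3, Ivan=0, Sybil=0
Event 2 (Ivan +3): Ivan: 0 -> 3. State: Nina=3, Ivan=3, Sybil=0
Event 3 (Nina +2): Nina: 3 -> 5. State: Nina=5, Ivan=3, Sybil=0
Event 4 (Nina -1): Nina: 5 -> 4. State: Nina=4, Ivan=3, Sybil=0
Event 5 (Nina -3): Nina: 4 -> 1. State: Nina=1, Ivan=3, Sybil=0
Event 6 (Nina -> Sybil, 1): Nina: 1 -> 0, Sybil: 0 -> 1. State: Nina=0, Ivan=3, Sybil=1
Event 7 (Sybil -> Nina, 1): Sybil: 1 -> 0, Nina: 0 -> 1. State: Nina=1, Ivan=3, Sybil=0
Event 8 (Ivan -> Nina, 2): Ivan: 3 -> 1, Nina: 1 -> 3. State: Nina=3, Ivan=1, Sybil=0
Event 9 (Ivan -1): Ivan: 1 -> 0. State: Nina=3, Ivan=0, Sybil=0
Event 10 (Nina +3): Nina: 3 -> 6. State: Nina=6, Ivan=0, Sybil=0

Nina's final count: 6

Answer: 6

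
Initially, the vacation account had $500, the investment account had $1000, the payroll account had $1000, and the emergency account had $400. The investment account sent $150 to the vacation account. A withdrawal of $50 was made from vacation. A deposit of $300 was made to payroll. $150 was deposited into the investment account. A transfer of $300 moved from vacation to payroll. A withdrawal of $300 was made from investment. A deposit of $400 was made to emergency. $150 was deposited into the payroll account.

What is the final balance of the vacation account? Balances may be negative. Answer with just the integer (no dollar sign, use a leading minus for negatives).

Answer: 300

Derivation:
Tracking account balances step by step:
Start: vacation=500, investment=1000, payroll=1000, emergency=400
Event 1 (transfer 150 investment -> vacation): investment: 1000 - 150 = 850, vacation: 500 + 150 = 650. Balances: vacation=650, investment=850, payroll=1000, emergency=400
Event 2 (withdraw 50 from vacation): vacation: 650 - 50 = 600. Balances: vacation=600, investment=850, payroll=1000, emergency=400
Event 3 (deposit 300 to payroll): payroll: 1000 + 300 = 1300. Balances: vacation=600, investment=850, payroll=1300, emergency=400
Event 4 (deposit 150 to investment): investment: 850 + 150 = 1000. Balances: vacation=600, investment=1000, payroll=1300, emergency=400
Event 5 (transfer 300 vacation -> payroll): vacation: 600 - 300 = 300, payroll: 1300 + 300 = 1600. Balances: vacation=300, investment=1000, payroll=1600, emergency=400
Event 6 (withdraw 300 from investment): investment: 1000 - 300 = 700. Balances: vacation=300, investment=700, payroll=1600, emergency=400
Event 7 (deposit 400 to emergency): emergency: 400 + 400 = 800. Balances: vacation=300, investment=700, payroll=1600, emergency=800
Event 8 (deposit 150 to payroll): payroll: 1600 + 150 = 1750. Balances: vacation=300, investment=700, payroll=1750, emergency=800

Final balance of vacation: 300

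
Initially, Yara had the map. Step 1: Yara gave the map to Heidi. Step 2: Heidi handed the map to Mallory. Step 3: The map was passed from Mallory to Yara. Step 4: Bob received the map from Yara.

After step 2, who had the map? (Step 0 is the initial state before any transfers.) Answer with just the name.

Answer: Mallory

Derivation:
Tracking the map holder through step 2:
After step 0 (start): Yara
After step 1: Heidi
After step 2: Mallory

At step 2, the holder is Mallory.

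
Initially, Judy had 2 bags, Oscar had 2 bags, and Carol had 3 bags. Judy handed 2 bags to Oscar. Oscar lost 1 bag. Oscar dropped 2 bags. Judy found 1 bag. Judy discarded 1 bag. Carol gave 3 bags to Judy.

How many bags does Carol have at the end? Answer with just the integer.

Tracking counts step by step:
Start: Judy=2, Oscar=2, Carol=3
Event 1 (Judy -> Oscar, 2): Judy: 2 -> 0, Oscar: 2 -> 4. State: Judy=0, Oscar=4, Carol=3
Event 2 (Oscar -1): Oscar: 4 -> 3. State: Judy=0, Oscar=3, Carol=3
Event 3 (Oscar -2): Oscar: 3 -> 1. State: Judy=0, Oscar=1, Carol=3
Event 4 (Judy +1): Judy: 0 -> 1. State: Judy=1, Oscar=1, Carol=3
Event 5 (Judy -1): Judy: 1 -> 0. State: Judy=0, Oscar=1, Carol=3
Event 6 (Carol -> Judy, 3): Carol: 3 -> 0, Judy: 0 -> 3. State: Judy=3, Oscar=1, Carol=0

Carol's final count: 0

Answer: 0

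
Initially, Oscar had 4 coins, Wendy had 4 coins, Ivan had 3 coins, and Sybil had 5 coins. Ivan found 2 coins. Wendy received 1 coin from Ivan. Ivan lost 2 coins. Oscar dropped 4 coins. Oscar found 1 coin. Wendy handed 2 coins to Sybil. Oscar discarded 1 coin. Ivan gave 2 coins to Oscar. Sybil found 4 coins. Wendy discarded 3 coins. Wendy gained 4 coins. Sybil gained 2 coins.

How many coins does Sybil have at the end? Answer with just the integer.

Tracking counts step by step:
Start: Oscar=4, Wendy=4, Ivan=3, Sybil=5
Event 1 (Ivan +2): Ivan: 3 -> 5. State: Oscar=4, Wendy=4, Ivan=5, Sybil=5
Event 2 (Ivan -> Wendy, 1): Ivan: 5 -> 4, Wendy: 4 -> 5. State: Oscar=4, Wendy=5, Ivan=4, Sybil=5
Event 3 (Ivan -2): Ivan: 4 -> 2. State: Oscar=4, Wendy=5, Ivan=2, Sybil=5
Event 4 (Oscar -4): Oscar: 4 -> 0. State: Oscar=0, Wendy=5, Ivan=2, Sybil=5
Event 5 (Oscar +1): Oscar: 0 -> 1. State: Oscar=1, Wendy=5, Ivan=2, Sybil=5
Event 6 (Wendy -> Sybil, 2): Wendy: 5 -> 3, Sybil: 5 -> 7. State: Oscar=1, Wendy=3, Ivan=2, Sybil=7
Event 7 (Oscar -1): Oscar: 1 -> 0. State: Oscar=0, Wendy=3, Ivan=2, Sybil=7
Event 8 (Ivan -> Oscar, 2): Ivan: 2 -> 0, Oscar: 0 -> 2. State: Oscar=2, Wendy=3, Ivan=0, Sybil=7
Event 9 (Sybil +4): Sybil: 7 -> 11. State: Oscar=2, Wendy=3, Ivan=0, Sybil=11
Event 10 (Wendy -3): Wendy: 3 -> 0. State: Oscar=2, Wendy=0, Ivan=0, Sybil=11
Event 11 (Wendy +4): Wendy: 0 -> 4. State: Oscar=2, Wendy=4, Ivan=0, Sybil=11
Event 12 (Sybil +2): Sybil: 11 -> 13. State: Oscar=2, Wendy=4, Ivan=0, Sybil=13

Sybil's final count: 13

Answer: 13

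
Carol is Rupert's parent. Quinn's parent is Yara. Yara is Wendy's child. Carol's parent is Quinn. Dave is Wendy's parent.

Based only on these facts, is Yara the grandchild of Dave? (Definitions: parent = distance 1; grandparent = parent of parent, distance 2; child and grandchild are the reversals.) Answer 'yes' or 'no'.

Reconstructing the parent chain from the given facts:
  Dave -> Wendy -> Yara -> Quinn -> Carol -> Rupert
(each arrow means 'parent of the next')
Positions in the chain (0 = top):
  position of Dave: 0
  position of Wendy: 1
  position of Yara: 2
  position of Quinn: 3
  position of Carol: 4
  position of Rupert: 5

Yara is at position 2, Dave is at position 0; signed distance (j - i) = -2.
'grandchild' requires j - i = -2. Actual distance is -2, so the relation HOLDS.

Answer: yes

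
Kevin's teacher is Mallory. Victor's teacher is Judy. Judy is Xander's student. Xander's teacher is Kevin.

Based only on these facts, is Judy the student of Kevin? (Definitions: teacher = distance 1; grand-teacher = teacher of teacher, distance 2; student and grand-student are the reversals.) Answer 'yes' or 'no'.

Answer: no

Derivation:
Reconstructing the teacher chain from the given facts:
  Mallory -> Kevin -> Xander -> Judy -> Victor
(each arrow means 'teacher of the next')
Positions in the chain (0 = top):
  position of Mallory: 0
  position of Kevin: 1
  position of Xander: 2
  position of Judy: 3
  position of Victor: 4

Judy is at position 3, Kevin is at position 1; signed distance (j - i) = -2.
'student' requires j - i = -1. Actual distance is -2, so the relation does NOT hold.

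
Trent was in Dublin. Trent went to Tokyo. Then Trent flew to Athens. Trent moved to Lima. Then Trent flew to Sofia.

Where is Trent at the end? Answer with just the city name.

Tracking Trent's location:
Start: Trent is in Dublin.
After move 1: Dublin -> Tokyo. Trent is in Tokyo.
After move 2: Tokyo -> Athens. Trent is in Athens.
After move 3: Athens -> Lima. Trent is in Lima.
After move 4: Lima -> Sofia. Trent is in Sofia.

Answer: Sofia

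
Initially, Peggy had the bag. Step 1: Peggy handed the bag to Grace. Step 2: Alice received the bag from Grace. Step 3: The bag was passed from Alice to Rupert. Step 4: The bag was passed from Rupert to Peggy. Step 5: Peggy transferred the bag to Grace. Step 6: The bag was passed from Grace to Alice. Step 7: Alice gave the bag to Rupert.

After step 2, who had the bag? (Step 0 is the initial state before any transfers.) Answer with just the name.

Answer: Alice

Derivation:
Tracking the bag holder through step 2:
After step 0 (start): Peggy
After step 1: Grace
After step 2: Alice

At step 2, the holder is Alice.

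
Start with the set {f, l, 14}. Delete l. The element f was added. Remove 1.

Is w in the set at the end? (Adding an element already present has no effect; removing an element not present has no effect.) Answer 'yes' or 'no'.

Tracking the set through each operation:
Start: {14, f, l}
Event 1 (remove l): removed. Set: {14, f}
Event 2 (add f): already present, no change. Set: {14, f}
Event 3 (remove 1): not present, no change. Set: {14, f}

Final set: {14, f} (size 2)
w is NOT in the final set.

Answer: no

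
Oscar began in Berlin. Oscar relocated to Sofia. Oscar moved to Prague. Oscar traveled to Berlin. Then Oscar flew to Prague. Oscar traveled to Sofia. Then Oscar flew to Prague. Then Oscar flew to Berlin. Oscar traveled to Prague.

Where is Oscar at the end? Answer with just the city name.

Tracking Oscar's location:
Start: Oscar is in Berlin.
After move 1: Berlin -> Sofia. Oscar is in Sofia.
After move 2: Sofia -> Prague. Oscar is in Prague.
After move 3: Prague -> Berlin. Oscar is in Berlin.
After move 4: Berlin -> Prague. Oscar is in Prague.
After move 5: Prague -> Sofia. Oscar is in Sofia.
After move 6: Sofia -> Prague. Oscar is in Prague.
After move 7: Prague -> Berlin. Oscar is in Berlin.
After move 8: Berlin -> Prague. Oscar is in Prague.

Answer: Prague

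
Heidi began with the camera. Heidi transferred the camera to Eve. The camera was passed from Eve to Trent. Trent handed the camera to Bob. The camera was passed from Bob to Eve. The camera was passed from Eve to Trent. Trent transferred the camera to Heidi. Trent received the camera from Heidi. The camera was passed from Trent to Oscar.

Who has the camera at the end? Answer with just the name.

Tracking the camera through each event:
Start: Heidi has the camera.
After event 1: Eve has the camera.
After event 2: Trent has the camera.
After event 3: Bob has the camera.
After event 4: Eve has the camera.
After event 5: Trent has the camera.
After event 6: Heidi has the camera.
After event 7: Trent has the camera.
After event 8: Oscar has the camera.

Answer: Oscar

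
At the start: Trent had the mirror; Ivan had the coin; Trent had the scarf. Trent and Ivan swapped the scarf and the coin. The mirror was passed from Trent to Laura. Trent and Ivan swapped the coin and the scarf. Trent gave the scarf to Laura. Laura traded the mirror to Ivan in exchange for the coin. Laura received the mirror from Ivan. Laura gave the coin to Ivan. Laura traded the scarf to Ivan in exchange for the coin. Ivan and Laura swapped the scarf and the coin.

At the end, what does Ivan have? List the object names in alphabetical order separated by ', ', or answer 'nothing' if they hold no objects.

Tracking all object holders:
Start: mirror:Trent, coin:Ivan, scarf:Trent
Event 1 (swap scarf<->coin: now scarf:Ivan, coin:Trent). State: mirror:Trent, coin:Trent, scarf:Ivan
Event 2 (give mirror: Trent -> Laura). State: mirror:Laura, coin:Trent, scarf:Ivan
Event 3 (swap coin<->scarf: now coin:Ivan, scarf:Trent). State: mirror:Laura, coin:Ivan, scarf:Trent
Event 4 (give scarf: Trent -> Laura). State: mirror:Laura, coin:Ivan, scarf:Laura
Event 5 (swap mirror<->coin: now mirror:Ivan, coin:Laura). State: mirror:Ivan, coin:Laura, scarf:Laura
Event 6 (give mirror: Ivan -> Laura). State: mirror:Laura, coin:Laura, scarf:Laura
Event 7 (give coin: Laura -> Ivan). State: mirror:Laura, coin:Ivan, scarf:Laura
Event 8 (swap scarf<->coin: now scarf:Ivan, coin:Laura). State: mirror:Laura, coin:Laura, scarf:Ivan
Event 9 (swap scarf<->coin: now scarf:Laura, coin:Ivan). State: mirror:Laura, coin:Ivan, scarf:Laura

Final state: mirror:Laura, coin:Ivan, scarf:Laura
Ivan holds: coin.

Answer: coin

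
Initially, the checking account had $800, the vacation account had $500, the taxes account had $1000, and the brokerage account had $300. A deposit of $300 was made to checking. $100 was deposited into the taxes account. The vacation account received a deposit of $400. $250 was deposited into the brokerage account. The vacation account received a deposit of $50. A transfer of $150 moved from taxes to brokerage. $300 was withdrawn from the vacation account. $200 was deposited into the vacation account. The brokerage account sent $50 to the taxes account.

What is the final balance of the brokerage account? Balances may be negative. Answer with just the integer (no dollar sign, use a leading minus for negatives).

Tracking account balances step by step:
Start: checking=800, vacation=500, taxes=1000, brokerage=300
Event 1 (deposit 300 to checking): checking: 800 + 300 = 1100. Balances: checking=1100, vacation=500, taxes=1000, brokerage=300
Event 2 (deposit 100 to taxes): taxes: 1000 + 100 = 1100. Balances: checking=1100, vacation=500, taxes=1100, brokerage=300
Event 3 (deposit 400 to vacation): vacation: 500 + 400 = 900. Balances: checking=1100, vacation=900, taxes=1100, brokerage=300
Event 4 (deposit 250 to brokerage): brokerage: 300 + 250 = 550. Balances: checking=1100, vacation=900, taxes=1100, brokerage=550
Event 5 (deposit 50 to vacation): vacation: 900 + 50 = 950. Balances: checking=1100, vacation=950, taxes=1100, brokerage=550
Event 6 (transfer 150 taxes -> brokerage): taxes: 1100 - 150 = 950, brokerage: 550 + 150 = 700. Balances: checking=1100, vacation=950, taxes=950, brokerage=700
Event 7 (withdraw 300 from vacation): vacation: 950 - 300 = 650. Balances: checking=1100, vacation=650, taxes=950, brokerage=700
Event 8 (deposit 200 to vacation): vacation: 650 + 200 = 850. Balances: checking=1100, vacation=850, taxes=950, brokerage=700
Event 9 (transfer 50 brokerage -> taxes): brokerage: 700 - 50 = 650, taxes: 950 + 50 = 1000. Balances: checking=1100, vacation=850, taxes=1000, brokerage=650

Final balance of brokerage: 650

Answer: 650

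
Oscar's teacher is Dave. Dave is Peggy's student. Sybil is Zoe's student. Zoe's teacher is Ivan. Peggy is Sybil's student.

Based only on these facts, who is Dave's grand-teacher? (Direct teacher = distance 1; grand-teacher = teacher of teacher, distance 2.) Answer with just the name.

Reconstructing the teacher chain from the given facts:
  Ivan -> Zoe -> Sybil -> Peggy -> Dave -> Oscar
(each arrow means 'teacher of the next')
Positions in the chain (0 = top):
  position of Ivan: 0
  position of Zoe: 1
  position of Sybil: 2
  position of Peggy: 3
  position of Dave: 4
  position of Oscar: 5

Dave is at position 4; the grand-teacher is 2 steps up the chain, i.e. position 2: Sybil.

Answer: Sybil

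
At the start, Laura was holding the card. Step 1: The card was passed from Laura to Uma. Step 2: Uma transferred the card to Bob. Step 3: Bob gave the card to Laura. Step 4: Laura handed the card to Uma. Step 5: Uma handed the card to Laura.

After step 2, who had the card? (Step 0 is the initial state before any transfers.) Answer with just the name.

Answer: Bob

Derivation:
Tracking the card holder through step 2:
After step 0 (start): Laura
After step 1: Uma
After step 2: Bob

At step 2, the holder is Bob.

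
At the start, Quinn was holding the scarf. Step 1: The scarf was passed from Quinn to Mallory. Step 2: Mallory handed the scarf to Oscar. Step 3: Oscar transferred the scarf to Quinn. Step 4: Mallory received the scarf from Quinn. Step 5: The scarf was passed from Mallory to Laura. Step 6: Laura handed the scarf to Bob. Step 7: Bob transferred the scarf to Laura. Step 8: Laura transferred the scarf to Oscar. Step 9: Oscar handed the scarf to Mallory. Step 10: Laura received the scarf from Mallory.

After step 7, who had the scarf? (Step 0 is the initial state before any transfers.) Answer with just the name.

Tracking the scarf holder through step 7:
After step 0 (start): Quinn
After step 1: Mallory
After step 2: Oscar
After step 3: Quinn
After step 4: Mallory
After step 5: Laura
After step 6: Bob
After step 7: Laura

At step 7, the holder is Laura.

Answer: Laura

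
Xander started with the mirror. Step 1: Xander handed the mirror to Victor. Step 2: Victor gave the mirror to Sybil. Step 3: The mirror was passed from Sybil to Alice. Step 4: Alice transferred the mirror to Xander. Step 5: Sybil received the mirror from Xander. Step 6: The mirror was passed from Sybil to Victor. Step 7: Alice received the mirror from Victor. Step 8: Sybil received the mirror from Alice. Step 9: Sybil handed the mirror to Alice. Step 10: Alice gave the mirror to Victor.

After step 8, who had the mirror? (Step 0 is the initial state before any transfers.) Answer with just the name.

Answer: Sybil

Derivation:
Tracking the mirror holder through step 8:
After step 0 (start): Xander
After step 1: Victor
After step 2: Sybil
After step 3: Alice
After step 4: Xander
After step 5: Sybil
After step 6: Victor
After step 7: Alice
After step 8: Sybil

At step 8, the holder is Sybil.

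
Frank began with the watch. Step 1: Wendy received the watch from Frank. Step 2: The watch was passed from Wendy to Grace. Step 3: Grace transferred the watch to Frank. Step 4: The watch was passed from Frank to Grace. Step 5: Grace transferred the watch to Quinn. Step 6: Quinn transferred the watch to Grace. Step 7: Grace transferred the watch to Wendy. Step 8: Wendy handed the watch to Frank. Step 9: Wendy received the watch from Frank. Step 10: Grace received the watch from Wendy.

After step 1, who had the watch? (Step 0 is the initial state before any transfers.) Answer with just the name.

Tracking the watch holder through step 1:
After step 0 (start): Frank
After step 1: Wendy

At step 1, the holder is Wendy.

Answer: Wendy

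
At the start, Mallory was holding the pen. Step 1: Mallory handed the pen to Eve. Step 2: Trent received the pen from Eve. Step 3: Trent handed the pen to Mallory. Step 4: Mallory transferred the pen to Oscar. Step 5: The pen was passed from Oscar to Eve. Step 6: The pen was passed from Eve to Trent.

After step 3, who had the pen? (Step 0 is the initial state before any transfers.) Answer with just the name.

Tracking the pen holder through step 3:
After step 0 (start): Mallory
After step 1: Eve
After step 2: Trent
After step 3: Mallory

At step 3, the holder is Mallory.

Answer: Mallory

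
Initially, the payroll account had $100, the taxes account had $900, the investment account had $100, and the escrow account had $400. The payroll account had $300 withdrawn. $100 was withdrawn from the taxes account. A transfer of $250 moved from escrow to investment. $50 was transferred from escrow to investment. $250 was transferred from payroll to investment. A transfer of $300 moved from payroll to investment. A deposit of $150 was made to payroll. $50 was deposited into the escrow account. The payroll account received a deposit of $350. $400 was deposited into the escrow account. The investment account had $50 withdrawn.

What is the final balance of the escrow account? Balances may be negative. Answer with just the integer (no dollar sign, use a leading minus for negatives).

Answer: 550

Derivation:
Tracking account balances step by step:
Start: payroll=100, taxes=900, investment=100, escrow=400
Event 1 (withdraw 300 from payroll): payroll: 100 - 300 = -200. Balances: payroll=-200, taxes=900, investment=100, escrow=400
Event 2 (withdraw 100 from taxes): taxes: 900 - 100 = 800. Balances: payroll=-200, taxes=800, investment=100, escrow=400
Event 3 (transfer 250 escrow -> investment): escrow: 400 - 250 = 150, investment: 100 + 250 = 350. Balances: payroll=-200, taxes=800, investment=350, escrow=150
Event 4 (transfer 50 escrow -> investment): escrow: 150 - 50 = 100, investment: 350 + 50 = 400. Balances: payroll=-200, taxes=800, investment=400, escrow=100
Event 5 (transfer 250 payroll -> investment): payroll: -200 - 250 = -450, investment: 400 + 250 = 650. Balances: payroll=-450, taxes=800, investment=650, escrow=100
Event 6 (transfer 300 payroll -> investment): payroll: -450 - 300 = -750, investment: 650 + 300 = 950. Balances: payroll=-750, taxes=800, investment=950, escrow=100
Event 7 (deposit 150 to payroll): payroll: -750 + 150 = -600. Balances: payroll=-600, taxes=800, investment=950, escrow=100
Event 8 (deposit 50 to escrow): escrow: 100 + 50 = 150. Balances: payroll=-600, taxes=800, investment=950, escrow=150
Event 9 (deposit 350 to payroll): payroll: -600 + 350 = -250. Balances: payroll=-250, taxes=800, investment=950, escrow=150
Event 10 (deposit 400 to escrow): escrow: 150 + 400 = 550. Balances: payroll=-250, taxes=800, investment=950, escrow=550
Event 11 (withdraw 50 from investment): investment: 950 - 50 = 900. Balances: payroll=-250, taxes=800, investment=900, escrow=550

Final balance of escrow: 550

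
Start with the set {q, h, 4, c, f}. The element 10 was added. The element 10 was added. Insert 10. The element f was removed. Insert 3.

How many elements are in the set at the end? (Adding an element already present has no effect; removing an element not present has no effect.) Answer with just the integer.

Answer: 6

Derivation:
Tracking the set through each operation:
Start: {4, c, f, h, q}
Event 1 (add 10): added. Set: {10, 4, c, f, h, q}
Event 2 (add 10): already present, no change. Set: {10, 4, c, f, h, q}
Event 3 (add 10): already present, no change. Set: {10, 4, c, f, h, q}
Event 4 (remove f): removed. Set: {10, 4, c, h, q}
Event 5 (add 3): added. Set: {10, 3, 4, c, h, q}

Final set: {10, 3, 4, c, h, q} (size 6)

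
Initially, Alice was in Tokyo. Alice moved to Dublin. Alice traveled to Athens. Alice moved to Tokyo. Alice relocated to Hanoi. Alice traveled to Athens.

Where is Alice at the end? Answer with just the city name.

Answer: Athens

Derivation:
Tracking Alice's location:
Start: Alice is in Tokyo.
After move 1: Tokyo -> Dublin. Alice is in Dublin.
After move 2: Dublin -> Athens. Alice is in Athens.
After move 3: Athens -> Tokyo. Alice is in Tokyo.
After move 4: Tokyo -> Hanoi. Alice is in Hanoi.
After move 5: Hanoi -> Athens. Alice is in Athens.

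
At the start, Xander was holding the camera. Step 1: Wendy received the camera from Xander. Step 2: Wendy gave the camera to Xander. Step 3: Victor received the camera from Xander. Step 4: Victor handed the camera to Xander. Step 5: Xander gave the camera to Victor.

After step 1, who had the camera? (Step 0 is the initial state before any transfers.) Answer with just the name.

Answer: Wendy

Derivation:
Tracking the camera holder through step 1:
After step 0 (start): Xander
After step 1: Wendy

At step 1, the holder is Wendy.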